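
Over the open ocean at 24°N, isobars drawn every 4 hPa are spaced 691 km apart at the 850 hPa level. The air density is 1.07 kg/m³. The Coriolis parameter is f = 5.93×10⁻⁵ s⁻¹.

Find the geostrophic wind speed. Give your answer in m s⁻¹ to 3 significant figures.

Pressure gradient: |∂P/∂n| = 400 Pa / 691000 m = 5.79×10⁻⁴ Pa/m
Geostrophic balance (pressure-gradient force = Coriolis force):
V_g = (1/(fρ)) |∂P/∂n| = 5.79×10⁻⁴ / (5.93×10⁻⁵ × 1.07) = 9.12 m/s

9.12 m s⁻¹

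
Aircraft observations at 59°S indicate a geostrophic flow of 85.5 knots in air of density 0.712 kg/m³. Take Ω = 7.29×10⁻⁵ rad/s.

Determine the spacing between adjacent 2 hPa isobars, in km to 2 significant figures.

Coriolis parameter at 59°S:
f = 2Ω sin φ = 2 × 7.29×10⁻⁵ × sin 59° = 1.25×10⁻⁴ s⁻¹
Wind speed in SI: 85.5 knots = 44.0 m/s
Geostrophic balance rearranged: |∂P/∂n| = f ρ V_g
|∂P/∂n| = 1.25×10⁻⁴ × 0.712 × 44.0 = 3.91×10⁻³ Pa/m
Isobar spacing: Δn = ΔP/|∂P/∂n| = 200 Pa / 3.91×10⁻³ Pa/m = 51100 m ≈ 51 km

51 km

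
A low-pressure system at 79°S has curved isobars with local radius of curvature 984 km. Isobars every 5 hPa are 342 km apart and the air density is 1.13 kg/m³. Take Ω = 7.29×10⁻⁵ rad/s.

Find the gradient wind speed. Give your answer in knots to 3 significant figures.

16.6 knots

Coriolis parameter at 79°S:
f = 2Ω sin φ = 2 × 7.29×10⁻⁵ × sin 79° = 1.43×10⁻⁴ s⁻¹
Pressure gradient: |∂P/∂n| = 500 Pa / 342000 m = 1.46×10⁻³ Pa/m
Geostrophic speed: V_g = |∂P/∂n|/(fρ) = 1.46×10⁻³/(1.43×10⁻⁴ × 1.13) = 9.04 m/s
Around a low, centrifugal force acts outward with Coriolis, so pressure-gradient force balances both:
(1/ρ)|∂P/∂n| = fV + V²/R  →  V² + fR·V − fR·V_g = 0
With fR = 1.43×10⁻⁴ × 984×10³ m = 141 m/s:
V = [−fR + √((fR)² + 4 fR V_g)]/2 = [−141 + √(141² + 4×141×9.04)]/2 = 8.52 m/s
Subgeostrophic (V < V_g = 9.04 m/s), as expected around a low.
Converting: 8.52 m/s × 1.944 = 16.6 knots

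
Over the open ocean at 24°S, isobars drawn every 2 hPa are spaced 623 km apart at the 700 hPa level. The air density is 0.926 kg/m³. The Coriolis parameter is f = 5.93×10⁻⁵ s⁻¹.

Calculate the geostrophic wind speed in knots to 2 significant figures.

Pressure gradient: |∂P/∂n| = 200 Pa / 623000 m = 3.21×10⁻⁴ Pa/m
Geostrophic balance (pressure-gradient force = Coriolis force):
V_g = (1/(fρ)) |∂P/∂n| = 3.21×10⁻⁴ / (5.93×10⁻⁵ × 0.926) = 5.85 m/s
Converting: 5.85 m/s × 1.944 = 11 knots

11 knots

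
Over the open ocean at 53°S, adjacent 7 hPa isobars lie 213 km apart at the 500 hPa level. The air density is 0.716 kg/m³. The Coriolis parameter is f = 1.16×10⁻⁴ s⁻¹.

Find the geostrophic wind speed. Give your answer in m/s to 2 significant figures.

Pressure gradient: |∂P/∂n| = 700 Pa / 213000 m = 3.29×10⁻³ Pa/m
Geostrophic balance (pressure-gradient force = Coriolis force):
V_g = (1/(fρ)) |∂P/∂n| = 3.29×10⁻³ / (1.16×10⁻⁴ × 0.716) = 39.6 m/s

40 m/s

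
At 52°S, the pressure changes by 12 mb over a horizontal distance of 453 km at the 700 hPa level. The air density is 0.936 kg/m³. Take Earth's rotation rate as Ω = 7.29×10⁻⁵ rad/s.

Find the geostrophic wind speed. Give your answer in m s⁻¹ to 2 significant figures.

Coriolis parameter at 52°S:
f = 2Ω sin φ = 2 × 7.29×10⁻⁵ × sin 52° = 1.15×10⁻⁴ s⁻¹
Pressure gradient: |∂P/∂n| = 1200 Pa / 453000 m = 2.65×10⁻³ Pa/m
Geostrophic balance (pressure-gradient force = Coriolis force):
V_g = (1/(fρ)) |∂P/∂n| = 2.65×10⁻³ / (1.15×10⁻⁴ × 0.936) = 24.6 m/s

25 m s⁻¹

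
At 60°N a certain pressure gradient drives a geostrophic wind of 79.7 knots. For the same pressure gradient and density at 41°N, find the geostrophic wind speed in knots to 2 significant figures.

With the same pressure gradient and density, V_g ∝ 1/f ∝ 1/sin φ.
V₂ = V₁ · sin φ₁ / sin φ₂ = 79.7 × sin 60° / sin 41°
V₂ = 79.7 × 0.8660/0.6561 = 110 knots

110 knots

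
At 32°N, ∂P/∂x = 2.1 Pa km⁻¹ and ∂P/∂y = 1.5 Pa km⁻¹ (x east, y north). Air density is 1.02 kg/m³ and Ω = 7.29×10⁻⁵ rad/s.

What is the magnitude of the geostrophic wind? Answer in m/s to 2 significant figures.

33 m/s

Coriolis parameter at 32°N:
f = 2Ω sin φ = 2 × 7.29×10⁻⁵ × sin 32° = 7.73×10⁻⁵ s⁻¹
Component geostrophic relations (x east, y north):
u_g = −(1/(fρ)) ∂P/∂y,  v_g = (1/(fρ)) ∂P/∂x
u_g = −(1.5×10⁻³)/(7.73×10⁻⁵ × 1.02) = −19.0 m/s;  v_g = (2.1×10⁻³)/(7.73×10⁻⁵ × 1.02) = 26.6 m/s
|V_g| = √(u_g² + v_g²) = 32.7 m/s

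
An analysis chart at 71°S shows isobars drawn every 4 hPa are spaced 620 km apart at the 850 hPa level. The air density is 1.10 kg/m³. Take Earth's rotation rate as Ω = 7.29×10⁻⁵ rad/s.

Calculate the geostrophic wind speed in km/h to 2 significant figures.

15 km/h

Coriolis parameter at 71°S:
f = 2Ω sin φ = 2 × 7.29×10⁻⁵ × sin 71° = 1.38×10⁻⁴ s⁻¹
Pressure gradient: |∂P/∂n| = 400 Pa / 620000 m = 6.45×10⁻⁴ Pa/m
Geostrophic balance (pressure-gradient force = Coriolis force):
V_g = (1/(fρ)) |∂P/∂n| = 6.45×10⁻⁴ / (1.38×10⁻⁴ × 1.10) = 4.25 m/s
Converting: 4.25 m/s × 3.6 = 15 km/h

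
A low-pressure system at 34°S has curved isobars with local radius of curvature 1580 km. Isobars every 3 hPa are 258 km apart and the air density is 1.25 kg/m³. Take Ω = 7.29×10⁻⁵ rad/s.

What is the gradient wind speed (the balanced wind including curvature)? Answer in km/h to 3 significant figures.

38.0 km/h

Coriolis parameter at 34°S:
f = 2Ω sin φ = 2 × 7.29×10⁻⁵ × sin 34° = 8.15×10⁻⁵ s⁻¹
Pressure gradient: |∂P/∂n| = 300 Pa / 258000 m = 1.16×10⁻³ Pa/m
Geostrophic speed: V_g = |∂P/∂n|/(fρ) = 1.16×10⁻³/(8.15×10⁻⁵ × 1.25) = 11.4 m/s
Around a low, centrifugal force acts outward with Coriolis, so pressure-gradient force balances both:
(1/ρ)|∂P/∂n| = fV + V²/R  →  V² + fR·V − fR·V_g = 0
With fR = 8.15×10⁻⁵ × 1580×10³ m = 129 m/s:
V = [−fR + √((fR)² + 4 fR V_g)]/2 = [−129 + √(129² + 4×129×11.4)]/2 = 10.5 m/s
Subgeostrophic (V < V_g = 11.4 m/s), as expected around a low.
Converting: 10.5 m/s × 3.6 = 38.0 km/h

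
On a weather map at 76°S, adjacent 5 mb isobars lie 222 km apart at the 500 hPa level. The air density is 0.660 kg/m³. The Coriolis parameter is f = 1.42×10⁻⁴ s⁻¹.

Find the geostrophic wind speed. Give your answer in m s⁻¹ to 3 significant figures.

Pressure gradient: |∂P/∂n| = 500 Pa / 222000 m = 2.25×10⁻³ Pa/m
Geostrophic balance (pressure-gradient force = Coriolis force):
V_g = (1/(fρ)) |∂P/∂n| = 2.25×10⁻³ / (1.42×10⁻⁴ × 0.660) = 24.0 m/s

24.0 m s⁻¹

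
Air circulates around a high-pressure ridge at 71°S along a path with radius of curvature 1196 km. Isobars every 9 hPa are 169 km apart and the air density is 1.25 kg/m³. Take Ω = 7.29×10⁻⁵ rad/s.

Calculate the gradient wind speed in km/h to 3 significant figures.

Coriolis parameter at 71°S:
f = 2Ω sin φ = 2 × 7.29×10⁻⁵ × sin 71° = 1.38×10⁻⁴ s⁻¹
Pressure gradient: |∂P/∂n| = 900 Pa / 169000 m = 5.33×10⁻³ Pa/m
Geostrophic speed: V_g = |∂P/∂n|/(fρ) = 5.33×10⁻³/(1.38×10⁻⁴ × 1.25) = 30.9 m/s
Around a high, pressure-gradient force acts outward with centrifugal, so Coriolis balances both:
fV = (1/ρ)|∂P/∂n| + V²/R  →  V² − fR·V + fR·V_g = 0
With fR = 1.38×10⁻⁴ × 1196×10³ m = 165 m/s:
V = [fR − √((fR)² − 4 fR V_g)]/2 = [165 − √(165² − 4×165×30.9)]/2 = 41.2 m/s
Supergeostrophic (V > V_g = 30.9 m/s), as expected around a high.
Converting: 41.2 m/s × 3.6 = 148 km/h

148 km/h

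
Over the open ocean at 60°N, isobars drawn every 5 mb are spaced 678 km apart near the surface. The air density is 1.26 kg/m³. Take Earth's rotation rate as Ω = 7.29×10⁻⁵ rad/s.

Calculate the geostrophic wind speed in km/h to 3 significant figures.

16.7 km/h

Coriolis parameter at 60°N:
f = 2Ω sin φ = 2 × 7.29×10⁻⁵ × sin 60° = 1.26×10⁻⁴ s⁻¹
Pressure gradient: |∂P/∂n| = 500 Pa / 678000 m = 7.37×10⁻⁴ Pa/m
Geostrophic balance (pressure-gradient force = Coriolis force):
V_g = (1/(fρ)) |∂P/∂n| = 7.37×10⁻⁴ / (1.26×10⁻⁴ × 1.26) = 4.64 m/s
Converting: 4.64 m/s × 3.6 = 16.7 km/h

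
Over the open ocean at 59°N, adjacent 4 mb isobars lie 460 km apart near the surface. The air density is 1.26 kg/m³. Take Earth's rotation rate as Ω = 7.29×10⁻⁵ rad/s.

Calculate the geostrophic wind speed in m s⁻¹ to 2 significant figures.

5.5 m s⁻¹

Coriolis parameter at 59°N:
f = 2Ω sin φ = 2 × 7.29×10⁻⁵ × sin 59° = 1.25×10⁻⁴ s⁻¹
Pressure gradient: |∂P/∂n| = 400 Pa / 460000 m = 8.70×10⁻⁴ Pa/m
Geostrophic balance (pressure-gradient force = Coriolis force):
V_g = (1/(fρ)) |∂P/∂n| = 8.70×10⁻⁴ / (1.25×10⁻⁴ × 1.26) = 5.52 m/s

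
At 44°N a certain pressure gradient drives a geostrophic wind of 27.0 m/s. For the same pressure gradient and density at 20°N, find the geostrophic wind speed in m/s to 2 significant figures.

55 m/s

With the same pressure gradient and density, V_g ∝ 1/f ∝ 1/sin φ.
V₂ = V₁ · sin φ₁ / sin φ₂ = 27.0 × sin 44° / sin 20°
V₂ = 27.0 × 0.6947/0.3420 = 55 m/s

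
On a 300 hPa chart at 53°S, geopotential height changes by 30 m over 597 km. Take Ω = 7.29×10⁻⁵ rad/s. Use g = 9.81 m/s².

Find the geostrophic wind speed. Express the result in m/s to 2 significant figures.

Coriolis parameter at 53°S:
f = 2Ω sin φ = 2 × 7.29×10⁻⁵ × sin 53° = 1.16×10⁻⁴ s⁻¹
Height gradient: |∂Z/∂n| = 30 m / 597000 m = 5.03×10⁻⁵
On a pressure surface, geostrophic balance gives V_g = (g/f)|∂Z/∂n|:
V_g = 9.81 × 5.03×10⁻⁵ / 1.16×10⁻⁴ = 4.23 m/s

4.2 m/s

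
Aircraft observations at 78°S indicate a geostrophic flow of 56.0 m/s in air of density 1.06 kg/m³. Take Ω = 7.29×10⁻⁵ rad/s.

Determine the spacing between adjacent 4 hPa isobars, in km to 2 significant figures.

47 km

Coriolis parameter at 78°S:
f = 2Ω sin φ = 2 × 7.29×10⁻⁵ × sin 78° = 1.43×10⁻⁴ s⁻¹
Geostrophic balance rearranged: |∂P/∂n| = f ρ V_g
|∂P/∂n| = 1.43×10⁻⁴ × 1.06 × 56.0 = 8.47×10⁻³ Pa/m
Isobar spacing: Δn = ΔP/|∂P/∂n| = 400 Pa / 8.47×10⁻³ Pa/m = 47250 m ≈ 47 km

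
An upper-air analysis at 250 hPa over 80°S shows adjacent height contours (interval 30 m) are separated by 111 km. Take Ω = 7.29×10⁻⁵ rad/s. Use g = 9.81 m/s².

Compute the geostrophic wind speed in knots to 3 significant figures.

35.9 knots

Coriolis parameter at 80°S:
f = 2Ω sin φ = 2 × 7.29×10⁻⁵ × sin 80° = 1.44×10⁻⁴ s⁻¹
Height gradient: |∂Z/∂n| = 30 m / 111000 m = 2.70×10⁻⁴
On a pressure surface, geostrophic balance gives V_g = (g/f)|∂Z/∂n|:
V_g = 9.81 × 2.70×10⁻⁴ / 1.44×10⁻⁴ = 18.5 m/s
Converting: 18.5 m/s × 1.944 = 35.9 knots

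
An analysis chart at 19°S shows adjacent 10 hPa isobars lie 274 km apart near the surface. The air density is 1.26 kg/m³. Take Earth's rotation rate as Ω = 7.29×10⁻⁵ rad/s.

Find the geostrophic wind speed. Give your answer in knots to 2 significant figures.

Coriolis parameter at 19°S:
f = 2Ω sin φ = 2 × 7.29×10⁻⁵ × sin 19° = 4.75×10⁻⁵ s⁻¹
Pressure gradient: |∂P/∂n| = 1000 Pa / 274000 m = 3.65×10⁻³ Pa/m
Geostrophic balance (pressure-gradient force = Coriolis force):
V_g = (1/(fρ)) |∂P/∂n| = 3.65×10⁻³ / (4.75×10⁻⁵ × 1.26) = 61.0 m/s
Converting: 61.0 m/s × 1.944 = 120 knots

120 knots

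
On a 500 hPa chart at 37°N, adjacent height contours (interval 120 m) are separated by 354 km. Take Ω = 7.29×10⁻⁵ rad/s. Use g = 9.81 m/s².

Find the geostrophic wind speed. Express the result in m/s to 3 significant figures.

Coriolis parameter at 37°N:
f = 2Ω sin φ = 2 × 7.29×10⁻⁵ × sin 37° = 8.77×10⁻⁵ s⁻¹
Height gradient: |∂Z/∂n| = 120 m / 354000 m = 3.39×10⁻⁴
On a pressure surface, geostrophic balance gives V_g = (g/f)|∂Z/∂n|:
V_g = 9.81 × 3.39×10⁻⁴ / 8.77×10⁻⁵ = 37.9 m/s

37.9 m/s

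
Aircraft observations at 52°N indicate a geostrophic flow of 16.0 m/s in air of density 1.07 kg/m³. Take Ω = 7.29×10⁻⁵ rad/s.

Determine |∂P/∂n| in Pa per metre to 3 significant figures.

Coriolis parameter at 52°N:
f = 2Ω sin φ = 2 × 7.29×10⁻⁵ × sin 52° = 1.15×10⁻⁴ s⁻¹
Geostrophic balance rearranged: |∂P/∂n| = f ρ V_g
|∂P/∂n| = 1.15×10⁻⁴ × 1.07 × 16.0 = 1.97×10⁻³ Pa/m

1.97×10⁻³ Pa/m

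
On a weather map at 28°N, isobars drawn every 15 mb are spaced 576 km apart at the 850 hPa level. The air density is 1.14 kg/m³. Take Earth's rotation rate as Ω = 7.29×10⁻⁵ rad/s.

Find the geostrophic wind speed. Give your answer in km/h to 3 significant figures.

Coriolis parameter at 28°N:
f = 2Ω sin φ = 2 × 7.29×10⁻⁵ × sin 28° = 6.84×10⁻⁵ s⁻¹
Pressure gradient: |∂P/∂n| = 1500 Pa / 576000 m = 2.60×10⁻³ Pa/m
Geostrophic balance (pressure-gradient force = Coriolis force):
V_g = (1/(fρ)) |∂P/∂n| = 2.60×10⁻³ / (6.84×10⁻⁵ × 1.14) = 33.4 m/s
Converting: 33.4 m/s × 3.6 = 120 km/h

120 km/h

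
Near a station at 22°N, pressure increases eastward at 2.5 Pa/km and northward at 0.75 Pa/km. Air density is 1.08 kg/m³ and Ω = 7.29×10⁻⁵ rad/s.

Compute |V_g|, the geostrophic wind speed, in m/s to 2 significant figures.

Coriolis parameter at 22°N:
f = 2Ω sin φ = 2 × 7.29×10⁻⁵ × sin 22° = 5.46×10⁻⁵ s⁻¹
Component geostrophic relations (x east, y north):
u_g = −(1/(fρ)) ∂P/∂y,  v_g = (1/(fρ)) ∂P/∂x
u_g = −(0.75×10⁻³)/(5.46×10⁻⁵ × 1.08) = −12.7 m/s;  v_g = (2.5×10⁻³)/(5.46×10⁻⁵ × 1.08) = 42.4 m/s
|V_g| = √(u_g² + v_g²) = 44.2 m/s

44 m/s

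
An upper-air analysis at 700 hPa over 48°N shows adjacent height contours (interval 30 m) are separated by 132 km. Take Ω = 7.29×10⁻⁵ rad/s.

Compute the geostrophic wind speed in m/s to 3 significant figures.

20.6 m/s

Coriolis parameter at 48°N:
f = 2Ω sin φ = 2 × 7.29×10⁻⁵ × sin 48° = 1.08×10⁻⁴ s⁻¹
Height gradient: |∂Z/∂n| = 30 m / 132000 m = 2.27×10⁻⁴
On a pressure surface, geostrophic balance gives V_g = (g/f)|∂Z/∂n|:
V_g = 9.81 × 2.27×10⁻⁴ / 1.08×10⁻⁴ = 20.6 m/s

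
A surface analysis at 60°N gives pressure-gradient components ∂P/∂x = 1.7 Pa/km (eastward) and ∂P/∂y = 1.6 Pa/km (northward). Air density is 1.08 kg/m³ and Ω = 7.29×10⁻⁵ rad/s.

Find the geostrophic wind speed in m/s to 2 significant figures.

17 m/s

Coriolis parameter at 60°N:
f = 2Ω sin φ = 2 × 7.29×10⁻⁵ × sin 60° = 1.26×10⁻⁴ s⁻¹
Component geostrophic relations (x east, y north):
u_g = −(1/(fρ)) ∂P/∂y,  v_g = (1/(fρ)) ∂P/∂x
u_g = −(1.6×10⁻³)/(1.26×10⁻⁴ × 1.08) = −11.7 m/s;  v_g = (1.7×10⁻³)/(1.26×10⁻⁴ × 1.08) = 12.5 m/s
|V_g| = √(u_g² + v_g²) = 17.1 m/s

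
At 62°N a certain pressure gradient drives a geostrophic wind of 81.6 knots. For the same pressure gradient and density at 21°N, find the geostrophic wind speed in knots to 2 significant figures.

200 knots

With the same pressure gradient and density, V_g ∝ 1/f ∝ 1/sin φ.
V₂ = V₁ · sin φ₁ / sin φ₂ = 81.6 × sin 62° / sin 21°
V₂ = 81.6 × 0.8829/0.3584 = 200 knots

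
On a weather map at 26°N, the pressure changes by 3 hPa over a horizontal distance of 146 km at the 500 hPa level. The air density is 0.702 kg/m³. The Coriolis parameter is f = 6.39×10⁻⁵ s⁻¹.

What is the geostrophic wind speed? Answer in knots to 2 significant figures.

Pressure gradient: |∂P/∂n| = 300 Pa / 146000 m = 2.05×10⁻³ Pa/m
Geostrophic balance (pressure-gradient force = Coriolis force):
V_g = (1/(fρ)) |∂P/∂n| = 2.05×10⁻³ / (6.39×10⁻⁵ × 0.702) = 45.8 m/s
Converting: 45.8 m/s × 1.944 = 89 knots

89 knots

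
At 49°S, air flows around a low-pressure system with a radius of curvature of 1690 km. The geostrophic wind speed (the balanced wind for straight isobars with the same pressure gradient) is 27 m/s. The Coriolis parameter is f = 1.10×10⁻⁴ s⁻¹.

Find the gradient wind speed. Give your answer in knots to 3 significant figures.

Around a low, centrifugal force acts outward with Coriolis, so pressure-gradient force balances both:
(1/ρ)|∂P/∂n| = fV + V²/R  →  V² + fR·V − fR·V_g = 0
With fR = 1.10×10⁻⁴ × 1690×10³ m = 186 m/s:
V = [−fR + √((fR)² + 4 fR V_g)]/2 = [−186 + √(186² + 4×186×27)]/2 = 23.9 m/s
Subgeostrophic (V < V_g = 27 m/s), as expected around a low.
Converting: 23.9 m/s × 1.944 = 46.5 knots

46.5 knots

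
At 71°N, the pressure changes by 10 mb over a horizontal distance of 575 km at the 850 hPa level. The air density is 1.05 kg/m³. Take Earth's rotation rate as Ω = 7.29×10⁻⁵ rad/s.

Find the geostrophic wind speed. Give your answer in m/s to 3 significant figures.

Coriolis parameter at 71°N:
f = 2Ω sin φ = 2 × 7.29×10⁻⁵ × sin 71° = 1.38×10⁻⁴ s⁻¹
Pressure gradient: |∂P/∂n| = 1000 Pa / 575000 m = 1.74×10⁻³ Pa/m
Geostrophic balance (pressure-gradient force = Coriolis force):
V_g = (1/(fρ)) |∂P/∂n| = 1.74×10⁻³ / (1.38×10⁻⁴ × 1.05) = 12.0 m/s

12.0 m/s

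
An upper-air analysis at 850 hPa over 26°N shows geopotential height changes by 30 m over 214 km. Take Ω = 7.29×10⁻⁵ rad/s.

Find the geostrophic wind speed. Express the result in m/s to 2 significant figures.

Coriolis parameter at 26°N:
f = 2Ω sin φ = 2 × 7.29×10⁻⁵ × sin 26° = 6.39×10⁻⁵ s⁻¹
Height gradient: |∂Z/∂n| = 30 m / 214000 m = 1.40×10⁻⁴
On a pressure surface, geostrophic balance gives V_g = (g/f)|∂Z/∂n|:
V_g = 9.81 × 1.40×10⁻⁴ / 6.39×10⁻⁵ = 21.5 m/s

22 m/s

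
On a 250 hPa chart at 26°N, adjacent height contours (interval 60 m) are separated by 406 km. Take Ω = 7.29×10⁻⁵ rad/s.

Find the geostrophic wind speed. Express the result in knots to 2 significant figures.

Coriolis parameter at 26°N:
f = 2Ω sin φ = 2 × 7.29×10⁻⁵ × sin 26° = 6.39×10⁻⁵ s⁻¹
Height gradient: |∂Z/∂n| = 60 m / 406000 m = 1.48×10⁻⁴
On a pressure surface, geostrophic balance gives V_g = (g/f)|∂Z/∂n|:
V_g = 9.81 × 1.48×10⁻⁴ / 6.39×10⁻⁵ = 22.7 m/s
Converting: 22.7 m/s × 1.944 = 44 knots

44 knots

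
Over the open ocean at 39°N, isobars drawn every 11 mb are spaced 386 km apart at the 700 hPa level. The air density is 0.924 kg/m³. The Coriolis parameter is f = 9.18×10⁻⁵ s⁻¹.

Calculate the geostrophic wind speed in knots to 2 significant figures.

Pressure gradient: |∂P/∂n| = 1100 Pa / 386000 m = 2.85×10⁻³ Pa/m
Geostrophic balance (pressure-gradient force = Coriolis force):
V_g = (1/(fρ)) |∂P/∂n| = 2.85×10⁻³ / (9.18×10⁻⁵ × 0.924) = 33.6 m/s
Converting: 33.6 m/s × 1.944 = 65 knots

65 knots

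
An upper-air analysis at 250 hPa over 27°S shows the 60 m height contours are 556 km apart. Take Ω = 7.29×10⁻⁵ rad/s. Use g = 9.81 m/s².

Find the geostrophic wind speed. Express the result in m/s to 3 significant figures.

16.0 m/s

Coriolis parameter at 27°S:
f = 2Ω sin φ = 2 × 7.29×10⁻⁵ × sin 27° = 6.62×10⁻⁵ s⁻¹
Height gradient: |∂Z/∂n| = 60 m / 556000 m = 1.08×10⁻⁴
On a pressure surface, geostrophic balance gives V_g = (g/f)|∂Z/∂n|:
V_g = 9.81 × 1.08×10⁻⁴ / 6.62×10⁻⁵ = 16.0 m/s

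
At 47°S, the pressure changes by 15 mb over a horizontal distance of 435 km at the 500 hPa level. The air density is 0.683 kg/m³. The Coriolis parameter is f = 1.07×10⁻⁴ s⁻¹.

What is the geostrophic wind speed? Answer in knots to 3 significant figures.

91.7 knots

Pressure gradient: |∂P/∂n| = 1500 Pa / 435000 m = 3.45×10⁻³ Pa/m
Geostrophic balance (pressure-gradient force = Coriolis force):
V_g = (1/(fρ)) |∂P/∂n| = 3.45×10⁻³ / (1.07×10⁻⁴ × 0.683) = 47.2 m/s
Converting: 47.2 m/s × 1.944 = 91.7 knots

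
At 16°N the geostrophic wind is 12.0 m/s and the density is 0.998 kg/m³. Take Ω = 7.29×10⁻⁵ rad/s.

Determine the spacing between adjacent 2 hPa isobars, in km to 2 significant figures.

Coriolis parameter at 16°N:
f = 2Ω sin φ = 2 × 7.29×10⁻⁵ × sin 16° = 4.02×10⁻⁵ s⁻¹
Geostrophic balance rearranged: |∂P/∂n| = f ρ V_g
|∂P/∂n| = 4.02×10⁻⁵ × 0.998 × 12.0 = 4.81×10⁻⁴ Pa/m
Isobar spacing: Δn = ΔP/|∂P/∂n| = 200 Pa / 4.81×10⁻⁴ Pa/m = 415549 m ≈ 420 km

420 km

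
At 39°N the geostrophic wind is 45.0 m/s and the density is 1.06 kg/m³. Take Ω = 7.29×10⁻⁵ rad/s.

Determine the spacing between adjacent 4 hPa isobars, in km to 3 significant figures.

Coriolis parameter at 39°N:
f = 2Ω sin φ = 2 × 7.29×10⁻⁵ × sin 39° = 9.18×10⁻⁵ s⁻¹
Geostrophic balance rearranged: |∂P/∂n| = f ρ V_g
|∂P/∂n| = 9.18×10⁻⁵ × 1.06 × 45.0 = 4.38×10⁻³ Pa/m
Isobar spacing: Δn = ΔP/|∂P/∂n| = 400 Pa / 4.38×10⁻³ Pa/m = 91393 m ≈ 91.4 km

91.4 km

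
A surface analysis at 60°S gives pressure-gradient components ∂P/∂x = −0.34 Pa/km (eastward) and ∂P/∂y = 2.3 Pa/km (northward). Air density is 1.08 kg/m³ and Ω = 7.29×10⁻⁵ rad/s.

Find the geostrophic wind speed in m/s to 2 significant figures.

17 m/s

Coriolis parameter at 60°S:
f = 2Ω sin φ = 2 × 7.29×10⁻⁵ × sin 60° = 1.26×10⁻⁴ s⁻¹
In the Southern Hemisphere f is negative: f = −1.26×10⁻⁴ s⁻¹.
Component geostrophic relations (x east, y north):
u_g = −(1/(fρ)) ∂P/∂y,  v_g = (1/(fρ)) ∂P/∂x
u_g = −(2.3×10⁻³)/(−1.26×10⁻⁴ × 1.08) = 16.9 m/s;  v_g = (−0.34×10⁻³)/(−1.26×10⁻⁴ × 1.08) = 2.49 m/s
|V_g| = √(u_g² + v_g²) = 17.0 m/s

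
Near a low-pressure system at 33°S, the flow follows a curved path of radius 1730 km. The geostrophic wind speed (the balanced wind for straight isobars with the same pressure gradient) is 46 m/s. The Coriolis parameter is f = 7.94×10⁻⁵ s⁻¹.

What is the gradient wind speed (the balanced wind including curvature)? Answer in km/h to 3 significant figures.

Around a low, centrifugal force acts outward with Coriolis, so pressure-gradient force balances both:
(1/ρ)|∂P/∂n| = fV + V²/R  →  V² + fR·V − fR·V_g = 0
With fR = 7.94×10⁻⁵ × 1730×10³ m = 137 m/s:
V = [−fR + √((fR)² + 4 fR V_g)]/2 = [−137 + √(137² + 4×137×46)]/2 = 36.4 m/s
Subgeostrophic (V < V_g = 46 m/s), as expected around a low.
Converting: 36.4 m/s × 3.6 = 131 km/h

131 km/h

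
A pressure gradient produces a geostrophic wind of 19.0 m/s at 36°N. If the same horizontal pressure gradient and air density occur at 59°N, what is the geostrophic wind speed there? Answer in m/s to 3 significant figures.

13.0 m/s

With the same pressure gradient and density, V_g ∝ 1/f ∝ 1/sin φ.
V₂ = V₁ · sin φ₁ / sin φ₂ = 19.0 × sin 36° / sin 59°
V₂ = 19.0 × 0.5878/0.8572 = 13.0 m/s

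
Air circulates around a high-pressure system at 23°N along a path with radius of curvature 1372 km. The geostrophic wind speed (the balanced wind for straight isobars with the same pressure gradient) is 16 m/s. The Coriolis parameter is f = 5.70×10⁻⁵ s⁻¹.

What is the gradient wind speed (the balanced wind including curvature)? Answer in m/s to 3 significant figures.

22.4 m/s

Around a high, pressure-gradient force acts outward with centrifugal, so Coriolis balances both:
fV = (1/ρ)|∂P/∂n| + V²/R  →  V² − fR·V + fR·V_g = 0
With fR = 5.70×10⁻⁵ × 1372×10³ m = 78.2 m/s:
V = [fR − √((fR)² − 4 fR V_g)]/2 = [78.2 − √(78.2² − 4×78.2×16)]/2 = 22.4 m/s
Supergeostrophic (V > V_g = 16 m/s), as expected around a high.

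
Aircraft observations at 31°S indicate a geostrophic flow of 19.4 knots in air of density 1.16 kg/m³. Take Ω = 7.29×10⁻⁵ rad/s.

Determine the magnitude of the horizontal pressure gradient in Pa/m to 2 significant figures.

8.7×10⁻⁴ Pa/m

Coriolis parameter at 31°S:
f = 2Ω sin φ = 2 × 7.29×10⁻⁵ × sin 31° = 7.51×10⁻⁵ s⁻¹
Wind speed in SI: 19.4 knots = 9.98 m/s
Geostrophic balance rearranged: |∂P/∂n| = f ρ V_g
|∂P/∂n| = 7.51×10⁻⁵ × 1.16 × 9.98 = 8.69×10⁻⁴ Pa/m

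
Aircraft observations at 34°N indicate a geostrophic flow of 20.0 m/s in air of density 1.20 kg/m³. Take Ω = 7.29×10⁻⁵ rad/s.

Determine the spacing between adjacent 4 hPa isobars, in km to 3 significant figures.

204 km

Coriolis parameter at 34°N:
f = 2Ω sin φ = 2 × 7.29×10⁻⁵ × sin 34° = 8.15×10⁻⁵ s⁻¹
Geostrophic balance rearranged: |∂P/∂n| = f ρ V_g
|∂P/∂n| = 8.15×10⁻⁵ × 1.20 × 20.0 = 1.96×10⁻³ Pa/m
Isobar spacing: Δn = ΔP/|∂P/∂n| = 400 Pa / 1.96×10⁻³ Pa/m = 204423 m ≈ 204 km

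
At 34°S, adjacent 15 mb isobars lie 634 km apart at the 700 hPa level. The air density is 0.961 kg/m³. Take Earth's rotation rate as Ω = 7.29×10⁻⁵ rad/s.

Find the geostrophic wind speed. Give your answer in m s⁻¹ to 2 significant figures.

Coriolis parameter at 34°S:
f = 2Ω sin φ = 2 × 7.29×10⁻⁵ × sin 34° = 8.15×10⁻⁵ s⁻¹
Pressure gradient: |∂P/∂n| = 1500 Pa / 634000 m = 2.37×10⁻³ Pa/m
Geostrophic balance (pressure-gradient force = Coriolis force):
V_g = (1/(fρ)) |∂P/∂n| = 2.37×10⁻³ / (8.15×10⁻⁵ × 0.961) = 30.2 m/s

30 m s⁻¹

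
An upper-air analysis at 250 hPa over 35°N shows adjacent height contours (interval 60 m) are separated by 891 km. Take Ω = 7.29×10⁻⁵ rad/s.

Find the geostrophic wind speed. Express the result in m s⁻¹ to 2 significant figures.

7.9 m s⁻¹

Coriolis parameter at 35°N:
f = 2Ω sin φ = 2 × 7.29×10⁻⁵ × sin 35° = 8.36×10⁻⁵ s⁻¹
Height gradient: |∂Z/∂n| = 60 m / 891000 m = 6.73×10⁻⁵
On a pressure surface, geostrophic balance gives V_g = (g/f)|∂Z/∂n|:
V_g = 9.81 × 6.73×10⁻⁵ / 8.36×10⁻⁵ = 7.90 m/s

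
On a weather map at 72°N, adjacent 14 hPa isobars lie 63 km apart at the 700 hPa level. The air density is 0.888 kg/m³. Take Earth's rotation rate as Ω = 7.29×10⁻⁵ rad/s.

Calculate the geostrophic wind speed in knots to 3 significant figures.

351 knots

Coriolis parameter at 72°N:
f = 2Ω sin φ = 2 × 7.29×10⁻⁵ × sin 72° = 1.39×10⁻⁴ s⁻¹
Pressure gradient: |∂P/∂n| = 1400 Pa / 63000 m = 2.22×10⁻² Pa/m
Geostrophic balance (pressure-gradient force = Coriolis force):
V_g = (1/(fρ)) |∂P/∂n| = 2.22×10⁻² / (1.39×10⁻⁴ × 0.888) = 180 m/s
Converting: 180 m/s × 1.944 = 351 knots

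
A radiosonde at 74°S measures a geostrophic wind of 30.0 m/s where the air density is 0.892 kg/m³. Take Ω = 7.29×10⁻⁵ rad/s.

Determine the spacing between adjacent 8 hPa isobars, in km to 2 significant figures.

210 km

Coriolis parameter at 74°S:
f = 2Ω sin φ = 2 × 7.29×10⁻⁵ × sin 74° = 1.40×10⁻⁴ s⁻¹
Geostrophic balance rearranged: |∂P/∂n| = f ρ V_g
|∂P/∂n| = 1.40×10⁻⁴ × 0.892 × 30.0 = 3.75×10⁻³ Pa/m
Isobar spacing: Δn = ΔP/|∂P/∂n| = 800 Pa / 3.75×10⁻³ Pa/m = 213307 m ≈ 210 km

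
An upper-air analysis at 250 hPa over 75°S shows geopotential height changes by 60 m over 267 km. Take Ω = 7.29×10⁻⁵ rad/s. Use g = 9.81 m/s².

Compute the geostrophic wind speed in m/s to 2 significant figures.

16 m/s

Coriolis parameter at 75°S:
f = 2Ω sin φ = 2 × 7.29×10⁻⁵ × sin 75° = 1.41×10⁻⁴ s⁻¹
Height gradient: |∂Z/∂n| = 60 m / 267000 m = 2.25×10⁻⁴
On a pressure surface, geostrophic balance gives V_g = (g/f)|∂Z/∂n|:
V_g = 9.81 × 2.25×10⁻⁴ / 1.41×10⁻⁴ = 15.7 m/s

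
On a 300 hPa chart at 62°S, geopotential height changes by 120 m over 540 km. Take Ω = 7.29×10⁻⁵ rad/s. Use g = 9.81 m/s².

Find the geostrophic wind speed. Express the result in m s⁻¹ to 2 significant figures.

17 m s⁻¹

Coriolis parameter at 62°S:
f = 2Ω sin φ = 2 × 7.29×10⁻⁵ × sin 62° = 1.29×10⁻⁴ s⁻¹
Height gradient: |∂Z/∂n| = 120 m / 540000 m = 2.22×10⁻⁴
On a pressure surface, geostrophic balance gives V_g = (g/f)|∂Z/∂n|:
V_g = 9.81 × 2.22×10⁻⁴ / 1.29×10⁻⁴ = 16.9 m/s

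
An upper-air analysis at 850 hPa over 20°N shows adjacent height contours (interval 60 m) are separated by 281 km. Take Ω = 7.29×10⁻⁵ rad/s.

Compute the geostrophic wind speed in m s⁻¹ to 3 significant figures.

42.0 m s⁻¹

Coriolis parameter at 20°N:
f = 2Ω sin φ = 2 × 7.29×10⁻⁵ × sin 20° = 4.99×10⁻⁵ s⁻¹
Height gradient: |∂Z/∂n| = 60 m / 281000 m = 2.14×10⁻⁴
On a pressure surface, geostrophic balance gives V_g = (g/f)|∂Z/∂n|:
V_g = 9.81 × 2.14×10⁻⁴ / 4.99×10⁻⁵ = 42.0 m/s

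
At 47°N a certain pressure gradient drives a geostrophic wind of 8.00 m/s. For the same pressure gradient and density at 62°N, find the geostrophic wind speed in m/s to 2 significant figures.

6.6 m/s

With the same pressure gradient and density, V_g ∝ 1/f ∝ 1/sin φ.
V₂ = V₁ · sin φ₁ / sin φ₂ = 8.00 × sin 47° / sin 62°
V₂ = 8.00 × 0.7314/0.8829 = 6.6 m/s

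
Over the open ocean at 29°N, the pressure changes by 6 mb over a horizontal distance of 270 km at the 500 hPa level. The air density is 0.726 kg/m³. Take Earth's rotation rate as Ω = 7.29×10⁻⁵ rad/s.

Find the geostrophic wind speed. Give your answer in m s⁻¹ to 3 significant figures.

43.3 m s⁻¹

Coriolis parameter at 29°N:
f = 2Ω sin φ = 2 × 7.29×10⁻⁵ × sin 29° = 7.07×10⁻⁵ s⁻¹
Pressure gradient: |∂P/∂n| = 600 Pa / 270000 m = 2.22×10⁻³ Pa/m
Geostrophic balance (pressure-gradient force = Coriolis force):
V_g = (1/(fρ)) |∂P/∂n| = 2.22×10⁻³ / (7.07×10⁻⁵ × 0.726) = 43.3 m/s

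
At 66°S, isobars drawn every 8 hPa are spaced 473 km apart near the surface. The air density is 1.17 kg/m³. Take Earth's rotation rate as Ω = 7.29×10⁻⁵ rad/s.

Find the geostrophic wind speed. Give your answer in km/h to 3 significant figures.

Coriolis parameter at 66°S:
f = 2Ω sin φ = 2 × 7.29×10⁻⁵ × sin 66° = 1.33×10⁻⁴ s⁻¹
Pressure gradient: |∂P/∂n| = 800 Pa / 473000 m = 1.69×10⁻³ Pa/m
Geostrophic balance (pressure-gradient force = Coriolis force):
V_g = (1/(fρ)) |∂P/∂n| = 1.69×10⁻³ / (1.33×10⁻⁴ × 1.17) = 10.9 m/s
Converting: 10.9 m/s × 3.6 = 39.1 km/h

39.1 km/h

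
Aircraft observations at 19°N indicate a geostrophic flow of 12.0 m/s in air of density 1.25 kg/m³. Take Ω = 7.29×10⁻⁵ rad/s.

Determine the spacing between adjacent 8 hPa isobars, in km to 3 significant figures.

Coriolis parameter at 19°N:
f = 2Ω sin φ = 2 × 7.29×10⁻⁵ × sin 19° = 4.75×10⁻⁵ s⁻¹
Geostrophic balance rearranged: |∂P/∂n| = f ρ V_g
|∂P/∂n| = 4.75×10⁻⁵ × 1.25 × 12.0 = 7.12×10⁻⁴ Pa/m
Isobar spacing: Δn = ΔP/|∂P/∂n| = 800 Pa / 7.12×10⁻⁴ Pa/m = 1123568 m ≈ 1120 km

1120 km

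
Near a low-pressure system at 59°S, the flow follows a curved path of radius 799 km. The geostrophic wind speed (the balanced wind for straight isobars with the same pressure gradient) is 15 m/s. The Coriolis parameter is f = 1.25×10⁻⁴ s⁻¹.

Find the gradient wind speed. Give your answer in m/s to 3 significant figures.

Around a low, centrifugal force acts outward with Coriolis, so pressure-gradient force balances both:
(1/ρ)|∂P/∂n| = fV + V²/R  →  V² + fR·V − fR·V_g = 0
With fR = 1.25×10⁻⁴ × 799×10³ m = 99.9 m/s:
V = [−fR + √((fR)² + 4 fR V_g)]/2 = [−99.9 + √(99.9² + 4×99.9×15)]/2 = 13.2 m/s
Subgeostrophic (V < V_g = 15 m/s), as expected around a low.

13.2 m/s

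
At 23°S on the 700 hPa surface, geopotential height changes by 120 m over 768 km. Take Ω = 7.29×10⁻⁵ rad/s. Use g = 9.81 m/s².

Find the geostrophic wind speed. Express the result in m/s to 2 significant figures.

27 m/s

Coriolis parameter at 23°S:
f = 2Ω sin φ = 2 × 7.29×10⁻⁵ × sin 23° = 5.70×10⁻⁵ s⁻¹
Height gradient: |∂Z/∂n| = 120 m / 768000 m = 1.56×10⁻⁴
On a pressure surface, geostrophic balance gives V_g = (g/f)|∂Z/∂n|:
V_g = 9.81 × 1.56×10⁻⁴ / 5.70×10⁻⁵ = 26.9 m/s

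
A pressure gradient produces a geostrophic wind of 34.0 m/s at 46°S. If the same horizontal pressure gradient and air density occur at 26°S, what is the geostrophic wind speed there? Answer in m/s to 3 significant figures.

With the same pressure gradient and density, V_g ∝ 1/f ∝ 1/sin φ.
V₂ = V₁ · sin φ₁ / sin φ₂ = 34.0 × sin 46° / sin 26°
V₂ = 34.0 × 0.7193/0.4384 = 55.8 m/s

55.8 m/s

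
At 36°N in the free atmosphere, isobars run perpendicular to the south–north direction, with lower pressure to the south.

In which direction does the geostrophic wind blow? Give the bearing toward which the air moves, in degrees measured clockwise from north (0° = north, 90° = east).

270°

The pressure-gradient force points toward the south (bearing 180°).
Geostrophic balance: in the Northern Hemisphere the Coriolis force deflects motion to the right, so the geostrophic wind blows 90° to the right of the pressure-gradient force (low pressure on the left).
Rotating 180° by 90° clockwise gives 270° — the wind blows toward the west.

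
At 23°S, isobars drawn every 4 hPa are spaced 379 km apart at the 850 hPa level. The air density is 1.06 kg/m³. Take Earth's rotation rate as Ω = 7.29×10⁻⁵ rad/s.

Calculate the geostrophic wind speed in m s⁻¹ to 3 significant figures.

17.5 m s⁻¹

Coriolis parameter at 23°S:
f = 2Ω sin φ = 2 × 7.29×10⁻⁵ × sin 23° = 5.70×10⁻⁵ s⁻¹
Pressure gradient: |∂P/∂n| = 400 Pa / 379000 m = 1.06×10⁻³ Pa/m
Geostrophic balance (pressure-gradient force = Coriolis force):
V_g = (1/(fρ)) |∂P/∂n| = 1.06×10⁻³ / (5.70×10⁻⁵ × 1.06) = 17.5 m/s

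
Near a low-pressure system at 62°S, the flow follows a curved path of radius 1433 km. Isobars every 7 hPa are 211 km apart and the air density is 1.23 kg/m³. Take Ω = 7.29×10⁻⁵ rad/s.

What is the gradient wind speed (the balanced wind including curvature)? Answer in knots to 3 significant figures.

36.9 knots

Coriolis parameter at 62°S:
f = 2Ω sin φ = 2 × 7.29×10⁻⁵ × sin 62° = 1.29×10⁻⁴ s⁻¹
Pressure gradient: |∂P/∂n| = 700 Pa / 211000 m = 3.32×10⁻³ Pa/m
Geostrophic speed: V_g = |∂P/∂n|/(fρ) = 3.32×10⁻³/(1.29×10⁻⁴ × 1.23) = 21.0 m/s
Around a low, centrifugal force acts outward with Coriolis, so pressure-gradient force balances both:
(1/ρ)|∂P/∂n| = fV + V²/R  →  V² + fR·V − fR·V_g = 0
With fR = 1.29×10⁻⁴ × 1433×10³ m = 184 m/s:
V = [−fR + √((fR)² + 4 fR V_g)]/2 = [−184 + √(184² + 4×184×21)]/2 = 19 m/s
Subgeostrophic (V < V_g = 21 m/s), as expected around a low.
Converting: 19 m/s × 1.944 = 36.9 knots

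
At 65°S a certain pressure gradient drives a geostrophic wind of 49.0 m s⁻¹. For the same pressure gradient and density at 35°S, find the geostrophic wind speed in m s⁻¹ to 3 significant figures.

With the same pressure gradient and density, V_g ∝ 1/f ∝ 1/sin φ.
V₂ = V₁ · sin φ₁ / sin φ₂ = 49.0 × sin 65° / sin 35°
V₂ = 49.0 × 0.9063/0.5736 = 77.4 m s⁻¹

77.4 m s⁻¹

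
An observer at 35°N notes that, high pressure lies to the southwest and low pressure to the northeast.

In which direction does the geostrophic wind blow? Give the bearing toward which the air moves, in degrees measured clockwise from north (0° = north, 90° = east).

135°

The pressure-gradient force points toward the northeast (bearing 045°).
Geostrophic balance: in the Northern Hemisphere the Coriolis force deflects motion to the right, so the geostrophic wind blows 90° to the right of the pressure-gradient force (low pressure on the left).
Rotating 045° by 90° clockwise gives 135° — the wind blows toward the southeast.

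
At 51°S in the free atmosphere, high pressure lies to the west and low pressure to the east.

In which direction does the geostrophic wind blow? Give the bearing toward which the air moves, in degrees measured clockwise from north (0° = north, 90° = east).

The pressure-gradient force points toward the east (bearing 090°).
Geostrophic balance: in the Southern Hemisphere the Coriolis force deflects motion to the left, so the geostrophic wind blows 90° to the left of the pressure-gradient force (low pressure on the right).
Rotating 090° by 90° counterclockwise gives 000° — the wind blows toward the north.

000°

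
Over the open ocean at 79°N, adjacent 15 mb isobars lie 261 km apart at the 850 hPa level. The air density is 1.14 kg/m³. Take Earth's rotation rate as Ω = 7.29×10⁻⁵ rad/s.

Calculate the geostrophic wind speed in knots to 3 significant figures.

Coriolis parameter at 79°N:
f = 2Ω sin φ = 2 × 7.29×10⁻⁵ × sin 79° = 1.43×10⁻⁴ s⁻¹
Pressure gradient: |∂P/∂n| = 1500 Pa / 261000 m = 5.75×10⁻³ Pa/m
Geostrophic balance (pressure-gradient force = Coriolis force):
V_g = (1/(fρ)) |∂P/∂n| = 5.75×10⁻³ / (1.43×10⁻⁴ × 1.14) = 35.2 m/s
Converting: 35.2 m/s × 1.944 = 68.5 knots

68.5 knots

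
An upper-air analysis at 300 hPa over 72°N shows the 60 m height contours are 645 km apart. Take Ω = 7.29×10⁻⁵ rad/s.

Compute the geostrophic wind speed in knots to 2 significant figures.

13 knots

Coriolis parameter at 72°N:
f = 2Ω sin φ = 2 × 7.29×10⁻⁵ × sin 72° = 1.39×10⁻⁴ s⁻¹
Height gradient: |∂Z/∂n| = 60 m / 645000 m = 9.30×10⁻⁵
On a pressure surface, geostrophic balance gives V_g = (g/f)|∂Z/∂n|:
V_g = 9.81 × 9.30×10⁻⁵ / 1.39×10⁻⁴ = 6.58 m/s
Converting: 6.58 m/s × 1.944 = 13 knots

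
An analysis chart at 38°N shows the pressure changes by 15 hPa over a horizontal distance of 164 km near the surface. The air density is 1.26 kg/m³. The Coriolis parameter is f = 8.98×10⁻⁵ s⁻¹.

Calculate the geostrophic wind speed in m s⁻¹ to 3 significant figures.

80.8 m s⁻¹

Pressure gradient: |∂P/∂n| = 1500 Pa / 164000 m = 9.15×10⁻³ Pa/m
Geostrophic balance (pressure-gradient force = Coriolis force):
V_g = (1/(fρ)) |∂P/∂n| = 9.15×10⁻³ / (8.98×10⁻⁵ × 1.26) = 80.8 m/s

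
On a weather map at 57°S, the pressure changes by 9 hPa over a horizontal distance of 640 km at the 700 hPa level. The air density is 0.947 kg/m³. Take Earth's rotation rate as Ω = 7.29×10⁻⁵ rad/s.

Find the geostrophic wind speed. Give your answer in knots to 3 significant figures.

23.6 knots

Coriolis parameter at 57°S:
f = 2Ω sin φ = 2 × 7.29×10⁻⁵ × sin 57° = 1.22×10⁻⁴ s⁻¹
Pressure gradient: |∂P/∂n| = 900 Pa / 640000 m = 1.41×10⁻³ Pa/m
Geostrophic balance (pressure-gradient force = Coriolis force):
V_g = (1/(fρ)) |∂P/∂n| = 1.41×10⁻³ / (1.22×10⁻⁴ × 0.947) = 12.1 m/s
Converting: 12.1 m/s × 1.944 = 23.6 knots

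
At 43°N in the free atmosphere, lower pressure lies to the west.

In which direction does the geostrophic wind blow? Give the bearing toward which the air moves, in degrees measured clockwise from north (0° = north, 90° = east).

000°

The pressure-gradient force points toward the west (bearing 270°).
Geostrophic balance: in the Northern Hemisphere the Coriolis force deflects motion to the right, so the geostrophic wind blows 90° to the right of the pressure-gradient force (low pressure on the left).
Rotating 270° by 90° clockwise gives 000° — the wind blows toward the north.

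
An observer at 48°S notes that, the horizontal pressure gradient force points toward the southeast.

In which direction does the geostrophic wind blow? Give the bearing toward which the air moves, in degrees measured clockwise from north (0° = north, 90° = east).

The pressure-gradient force points toward the southeast (bearing 135°).
Geostrophic balance: in the Southern Hemisphere the Coriolis force deflects motion to the left, so the geostrophic wind blows 90° to the left of the pressure-gradient force (low pressure on the right).
Rotating 135° by 90° counterclockwise gives 045° — the wind blows toward the northeast.

045°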